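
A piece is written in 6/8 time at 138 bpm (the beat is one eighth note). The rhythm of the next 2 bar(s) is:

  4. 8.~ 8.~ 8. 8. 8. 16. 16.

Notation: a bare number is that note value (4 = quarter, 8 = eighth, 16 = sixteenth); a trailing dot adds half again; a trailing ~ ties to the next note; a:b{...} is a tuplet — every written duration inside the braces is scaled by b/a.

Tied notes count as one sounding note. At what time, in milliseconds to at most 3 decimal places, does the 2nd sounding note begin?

note 2 onset = 3b = 1304.348ms

1. 0.0ms @ 0 + 1304.348ms (3)
2. 1304.348ms @ 3 + 1956.522ms (9/2)
3. 3260.87ms @ 15/2 + 652.174ms (3/2)
4. 3913.043ms @ 9 + 652.174ms (3/2)
5. 4565.217ms @ 21/2 + 326.087ms (3/4)
6. 4891.304ms @ 45/4 + 326.087ms (3/4)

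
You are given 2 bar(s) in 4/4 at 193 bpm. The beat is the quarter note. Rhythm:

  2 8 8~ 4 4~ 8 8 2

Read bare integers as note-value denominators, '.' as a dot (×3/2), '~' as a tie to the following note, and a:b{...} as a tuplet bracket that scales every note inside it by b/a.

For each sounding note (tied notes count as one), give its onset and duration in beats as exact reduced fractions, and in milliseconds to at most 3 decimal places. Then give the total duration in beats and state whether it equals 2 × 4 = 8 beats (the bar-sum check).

1) 0.0ms=0b +621.762ms=2b
2) 621.762ms=2b +155.44ms=1/2b
3) 777.202ms=5/2b +466.321ms=3/2b
4) 1243.523ms=4b +466.321ms=3/2b
5) 1709.845ms=11/2b +155.44ms=1/2b
6) 1865.285ms=6b +621.762ms=2b
Σ=8b of 8 (193bpm 4/4) — PASS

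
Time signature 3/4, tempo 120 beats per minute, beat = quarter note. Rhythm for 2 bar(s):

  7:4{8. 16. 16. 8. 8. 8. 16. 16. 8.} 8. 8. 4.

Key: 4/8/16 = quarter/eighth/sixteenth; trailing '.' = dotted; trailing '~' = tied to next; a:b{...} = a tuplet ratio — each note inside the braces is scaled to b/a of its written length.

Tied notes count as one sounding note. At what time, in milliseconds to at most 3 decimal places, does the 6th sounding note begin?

1. 0.0ms @ 0 + 214.286ms (3/7)
2. 214.286ms @ 3/7 + 107.143ms (3/14)
3. 321.429ms @ 9/14 + 107.143ms (3/14)
4. 428.571ms @ 6/7 + 214.286ms (3/7)
5. 642.857ms @ 9/7 + 214.286ms (3/7)
6. 857.143ms @ 12/7 + 214.286ms (3/7)
7. 1071.429ms @ 15/7 + 107.143ms (3/14)
8. 1178.571ms @ 33/14 + 107.143ms (3/14)
9. 1285.714ms @ 18/7 + 214.286ms (3/7)
10. 1500.0ms @ 3 + 375.0ms (3/4)
11. 1875.0ms @ 15/4 + 375.0ms (3/4)
12. 2250.0ms @ 9/2 + 750.0ms (3/2)

note 6 onset = 12/7b = 857.143ms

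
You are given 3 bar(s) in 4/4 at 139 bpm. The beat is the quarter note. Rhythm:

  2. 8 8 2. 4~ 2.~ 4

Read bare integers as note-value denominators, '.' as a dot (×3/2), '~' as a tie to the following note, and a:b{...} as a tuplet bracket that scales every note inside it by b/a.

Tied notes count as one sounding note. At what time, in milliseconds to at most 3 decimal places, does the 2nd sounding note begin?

note 2 onset = 3b = 1294.964ms

1. 0.0ms @ 0 + 1294.964ms (3)
2. 1294.964ms @ 3 + 215.827ms (1/2)
3. 1510.791ms @ 7/2 + 215.827ms (1/2)
4. 1726.619ms @ 4 + 1294.964ms (3)
5. 3021.583ms @ 7 + 2158.273ms (5)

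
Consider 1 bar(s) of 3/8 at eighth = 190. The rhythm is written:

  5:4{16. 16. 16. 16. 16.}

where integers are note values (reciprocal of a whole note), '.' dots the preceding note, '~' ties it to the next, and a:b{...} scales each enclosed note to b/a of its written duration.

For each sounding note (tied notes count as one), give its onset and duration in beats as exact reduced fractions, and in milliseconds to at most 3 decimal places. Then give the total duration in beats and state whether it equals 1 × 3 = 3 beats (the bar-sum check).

1) 0.0ms=0b +189.474ms=3/5b
2) 189.474ms=3/5b +189.474ms=3/5b
3) 378.947ms=6/5b +189.474ms=3/5b
4) 568.421ms=9/5b +189.474ms=3/5b
5) 757.895ms=12/5b +189.474ms=3/5b
Σ=3b of 3 (190bpm 3/8) — PASS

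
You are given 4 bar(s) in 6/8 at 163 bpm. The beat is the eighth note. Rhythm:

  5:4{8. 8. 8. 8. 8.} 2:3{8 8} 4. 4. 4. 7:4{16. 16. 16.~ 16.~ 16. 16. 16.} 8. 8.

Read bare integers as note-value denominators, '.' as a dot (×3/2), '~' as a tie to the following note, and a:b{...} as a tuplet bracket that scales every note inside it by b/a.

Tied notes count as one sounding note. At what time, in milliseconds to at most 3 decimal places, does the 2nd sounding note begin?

1. 0.0ms @ 0 + 441.718ms (6/5)
2. 441.718ms @ 6/5 + 441.718ms (6/5)
3. 883.436ms @ 12/5 + 441.718ms (6/5)
4. 1325.153ms @ 18/5 + 441.718ms (6/5)
5. 1766.871ms @ 24/5 + 441.718ms (6/5)
6. 2208.589ms @ 6 + 552.147ms (3/2)
7. 2760.736ms @ 15/2 + 552.147ms (3/2)
8. 3312.883ms @ 9 + 1104.294ms (3)
9. 4417.178ms @ 12 + 1104.294ms (3)
10. 5521.472ms @ 15 + 1104.294ms (3)
11. 6625.767ms @ 18 + 157.756ms (3/7)
12. 6783.523ms @ 129/7 + 157.756ms (3/7)
13. 6941.28ms @ 132/7 + 473.269ms (9/7)
14. 7414.549ms @ 141/7 + 157.756ms (3/7)
15. 7572.305ms @ 144/7 + 157.756ms (3/7)
16. 7730.061ms @ 21 + 552.147ms (3/2)
17. 8282.209ms @ 45/2 + 552.147ms (3/2)

note 2 onset = 6/5b = 441.718ms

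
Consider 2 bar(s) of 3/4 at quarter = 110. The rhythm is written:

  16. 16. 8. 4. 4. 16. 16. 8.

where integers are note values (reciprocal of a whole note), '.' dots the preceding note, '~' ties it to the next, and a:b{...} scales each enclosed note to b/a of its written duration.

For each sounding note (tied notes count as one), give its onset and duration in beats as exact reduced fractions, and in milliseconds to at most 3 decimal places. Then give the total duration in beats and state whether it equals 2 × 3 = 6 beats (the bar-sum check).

1) 0.0ms=0b +204.545ms=3/8b
2) 204.545ms=3/8b +204.545ms=3/8b
3) 409.091ms=3/4b +409.091ms=3/4b
4) 818.182ms=3/2b +818.182ms=3/2b
5) 1636.364ms=3b +818.182ms=3/2b
6) 2454.545ms=9/2b +204.545ms=3/8b
7) 2659.091ms=39/8b +204.545ms=3/8b
8) 2863.636ms=21/4b +409.091ms=3/4b
Σ=6b of 6 (110bpm 3/4) — PASS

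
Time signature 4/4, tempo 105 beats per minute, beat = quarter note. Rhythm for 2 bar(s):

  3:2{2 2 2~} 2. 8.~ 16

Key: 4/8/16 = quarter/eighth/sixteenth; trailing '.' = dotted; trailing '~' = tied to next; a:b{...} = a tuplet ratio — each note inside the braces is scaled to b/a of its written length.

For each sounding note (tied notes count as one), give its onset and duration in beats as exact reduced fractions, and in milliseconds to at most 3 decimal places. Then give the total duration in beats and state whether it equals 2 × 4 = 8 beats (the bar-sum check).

1) 0.0ms=0b +761.905ms=4/3b
2) 761.905ms=4/3b +761.905ms=4/3b
3) 1523.81ms=8/3b +2476.19ms=13/3b
4) 4000.0ms=7b +571.429ms=1b
Σ=8b of 8 (105bpm 4/4) — PASS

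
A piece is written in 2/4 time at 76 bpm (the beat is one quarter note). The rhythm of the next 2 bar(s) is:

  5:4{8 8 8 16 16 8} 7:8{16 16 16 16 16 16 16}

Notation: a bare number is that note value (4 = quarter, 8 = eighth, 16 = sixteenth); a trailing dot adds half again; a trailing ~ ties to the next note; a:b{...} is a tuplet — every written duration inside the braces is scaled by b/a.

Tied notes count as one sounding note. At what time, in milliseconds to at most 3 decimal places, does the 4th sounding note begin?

1. 0.0ms @ 0 + 315.789ms (2/5)
2. 315.789ms @ 2/5 + 315.789ms (2/5)
3. 631.579ms @ 4/5 + 315.789ms (2/5)
4. 947.368ms @ 6/5 + 157.895ms (1/5)
5. 1105.263ms @ 7/5 + 157.895ms (1/5)
6. 1263.158ms @ 8/5 + 315.789ms (2/5)
7. 1578.947ms @ 2 + 225.564ms (2/7)
8. 1804.511ms @ 16/7 + 225.564ms (2/7)
9. 2030.075ms @ 18/7 + 225.564ms (2/7)
10. 2255.639ms @ 20/7 + 225.564ms (2/7)
11. 2481.203ms @ 22/7 + 225.564ms (2/7)
12. 2706.767ms @ 24/7 + 225.564ms (2/7)
13. 2932.331ms @ 26/7 + 225.564ms (2/7)

note 4 onset = 6/5b = 947.368ms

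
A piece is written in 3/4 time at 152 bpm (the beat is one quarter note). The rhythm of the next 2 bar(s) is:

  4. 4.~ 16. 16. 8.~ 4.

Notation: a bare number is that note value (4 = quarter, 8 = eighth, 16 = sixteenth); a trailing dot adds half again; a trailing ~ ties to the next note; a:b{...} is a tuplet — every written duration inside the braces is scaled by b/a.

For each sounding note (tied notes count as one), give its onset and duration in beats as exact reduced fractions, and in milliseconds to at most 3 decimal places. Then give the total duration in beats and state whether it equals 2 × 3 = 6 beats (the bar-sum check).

1) 0.0ms=0b +592.105ms=3/2b
2) 592.105ms=3/2b +740.132ms=15/8b
3) 1332.237ms=27/8b +148.026ms=3/8b
4) 1480.263ms=15/4b +888.158ms=9/4b
Σ=6b of 6 (152bpm 3/4) — PASS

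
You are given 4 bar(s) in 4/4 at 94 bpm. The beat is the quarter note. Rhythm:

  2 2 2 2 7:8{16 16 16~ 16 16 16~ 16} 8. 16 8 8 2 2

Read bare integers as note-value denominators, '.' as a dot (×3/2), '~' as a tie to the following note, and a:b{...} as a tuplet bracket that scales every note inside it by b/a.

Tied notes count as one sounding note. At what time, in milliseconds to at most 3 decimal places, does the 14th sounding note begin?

note 14 onset = 12b = 7659.574ms

1. 0.0ms @ 0 + 1276.596ms (2)
2. 1276.596ms @ 2 + 1276.596ms (2)
3. 2553.191ms @ 4 + 1276.596ms (2)
4. 3829.787ms @ 6 + 1276.596ms (2)
5. 5106.383ms @ 8 + 182.371ms (2/7)
6. 5288.754ms @ 58/7 + 182.371ms (2/7)
7. 5471.125ms @ 60/7 + 364.742ms (4/7)
8. 5835.866ms @ 64/7 + 182.371ms (2/7)
9. 6018.237ms @ 66/7 + 364.742ms (4/7)
10. 6382.979ms @ 10 + 478.723ms (3/4)
11. 6861.702ms @ 43/4 + 159.574ms (1/4)
12. 7021.277ms @ 11 + 319.149ms (1/2)
13. 7340.426ms @ 23/2 + 319.149ms (1/2)
14. 7659.574ms @ 12 + 1276.596ms (2)
15. 8936.17ms @ 14 + 1276.596ms (2)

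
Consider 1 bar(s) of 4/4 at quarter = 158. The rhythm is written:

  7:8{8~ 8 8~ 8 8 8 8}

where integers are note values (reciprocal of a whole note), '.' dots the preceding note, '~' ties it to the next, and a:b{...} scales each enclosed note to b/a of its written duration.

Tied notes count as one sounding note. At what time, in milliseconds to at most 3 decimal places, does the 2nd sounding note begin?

1. 0.0ms @ 0 + 433.996ms (8/7)
2. 433.996ms @ 8/7 + 433.996ms (8/7)
3. 867.993ms @ 16/7 + 216.998ms (4/7)
4. 1084.991ms @ 20/7 + 216.998ms (4/7)
5. 1301.989ms @ 24/7 + 216.998ms (4/7)

note 2 onset = 8/7b = 433.996ms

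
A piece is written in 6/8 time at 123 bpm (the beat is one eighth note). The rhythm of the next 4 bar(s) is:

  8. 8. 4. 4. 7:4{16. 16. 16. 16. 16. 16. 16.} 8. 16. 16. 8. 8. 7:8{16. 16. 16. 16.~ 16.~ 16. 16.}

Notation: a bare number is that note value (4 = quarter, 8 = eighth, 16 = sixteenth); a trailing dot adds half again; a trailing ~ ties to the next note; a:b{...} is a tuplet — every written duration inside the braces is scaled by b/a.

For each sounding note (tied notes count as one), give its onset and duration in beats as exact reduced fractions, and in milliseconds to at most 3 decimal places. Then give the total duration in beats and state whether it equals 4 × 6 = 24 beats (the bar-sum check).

1) 0.0ms=0b +731.707ms=3/2b
2) 731.707ms=3/2b +731.707ms=3/2b
3) 1463.415ms=3b +1463.415ms=3b
4) 2926.829ms=6b +1463.415ms=3b
5) 4390.244ms=9b +209.059ms=3/7b
6) 4599.303ms=66/7b +209.059ms=3/7b
7) 4808.362ms=69/7b +209.059ms=3/7b
8) 5017.422ms=72/7b +209.059ms=3/7b
9) 5226.481ms=75/7b +209.059ms=3/7b
10) 5435.54ms=78/7b +209.059ms=3/7b
11) 5644.599ms=81/7b +209.059ms=3/7b
12) 5853.659ms=12b +731.707ms=3/2b
13) 6585.366ms=27/2b +365.854ms=3/4b
14) 6951.22ms=57/4b +365.854ms=3/4b
15) 7317.073ms=15b +731.707ms=3/2b
16) 8048.78ms=33/2b +731.707ms=3/2b
17) 8780.488ms=18b +418.118ms=6/7b
18) 9198.606ms=132/7b +418.118ms=6/7b
19) 9616.725ms=138/7b +418.118ms=6/7b
20) 10034.843ms=144/7b +1254.355ms=18/7b
21) 11289.199ms=162/7b +418.118ms=6/7b
Σ=24b of 24 (123bpm 6/8) — PASS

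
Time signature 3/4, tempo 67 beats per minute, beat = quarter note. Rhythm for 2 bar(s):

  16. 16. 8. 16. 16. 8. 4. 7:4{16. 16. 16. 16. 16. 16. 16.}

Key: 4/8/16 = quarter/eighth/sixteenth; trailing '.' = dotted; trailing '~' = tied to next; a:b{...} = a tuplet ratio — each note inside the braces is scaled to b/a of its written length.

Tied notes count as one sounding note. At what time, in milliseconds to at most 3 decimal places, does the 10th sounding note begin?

1. 0.0ms @ 0 + 335.821ms (3/8)
2. 335.821ms @ 3/8 + 335.821ms (3/8)
3. 671.642ms @ 3/4 + 671.642ms (3/4)
4. 1343.284ms @ 3/2 + 335.821ms (3/8)
5. 1679.104ms @ 15/8 + 335.821ms (3/8)
6. 2014.925ms @ 9/4 + 671.642ms (3/4)
7. 2686.567ms @ 3 + 1343.284ms (3/2)
8. 4029.851ms @ 9/2 + 191.898ms (3/14)
9. 4221.748ms @ 33/7 + 191.898ms (3/14)
10. 4413.646ms @ 69/14 + 191.898ms (3/14)
11. 4605.544ms @ 36/7 + 191.898ms (3/14)
12. 4797.441ms @ 75/14 + 191.898ms (3/14)
13. 4989.339ms @ 39/7 + 191.898ms (3/14)
14. 5181.237ms @ 81/14 + 191.898ms (3/14)

note 10 onset = 69/14b = 4413.646ms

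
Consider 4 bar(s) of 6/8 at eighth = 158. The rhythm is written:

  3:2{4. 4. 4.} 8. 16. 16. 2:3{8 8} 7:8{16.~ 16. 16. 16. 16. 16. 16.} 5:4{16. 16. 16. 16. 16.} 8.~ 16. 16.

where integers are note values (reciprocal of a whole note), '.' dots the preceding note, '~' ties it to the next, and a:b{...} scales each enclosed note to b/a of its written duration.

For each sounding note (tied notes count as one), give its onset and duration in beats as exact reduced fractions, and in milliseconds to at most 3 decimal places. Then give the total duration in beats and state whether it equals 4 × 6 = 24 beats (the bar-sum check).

1) 0.0ms=0b +759.494ms=2b
2) 759.494ms=2b +759.494ms=2b
3) 1518.987ms=4b +759.494ms=2b
4) 2278.481ms=6b +569.62ms=3/2b
5) 2848.101ms=15/2b +284.81ms=3/4b
6) 3132.911ms=33/4b +284.81ms=3/4b
7) 3417.722ms=9b +569.62ms=3/2b
8) 3987.342ms=21/2b +569.62ms=3/2b
9) 4556.962ms=12b +650.995ms=12/7b
10) 5207.957ms=96/7b +325.497ms=6/7b
11) 5533.454ms=102/7b +325.497ms=6/7b
12) 5858.951ms=108/7b +325.497ms=6/7b
13) 6184.448ms=114/7b +325.497ms=6/7b
14) 6509.946ms=120/7b +325.497ms=6/7b
15) 6835.443ms=18b +227.848ms=3/5b
16) 7063.291ms=93/5b +227.848ms=3/5b
17) 7291.139ms=96/5b +227.848ms=3/5b
18) 7518.987ms=99/5b +227.848ms=3/5b
19) 7746.835ms=102/5b +227.848ms=3/5b
20) 7974.684ms=21b +854.43ms=9/4b
21) 8829.114ms=93/4b +284.81ms=3/4b
Σ=24b of 24 (158bpm 6/8) — PASS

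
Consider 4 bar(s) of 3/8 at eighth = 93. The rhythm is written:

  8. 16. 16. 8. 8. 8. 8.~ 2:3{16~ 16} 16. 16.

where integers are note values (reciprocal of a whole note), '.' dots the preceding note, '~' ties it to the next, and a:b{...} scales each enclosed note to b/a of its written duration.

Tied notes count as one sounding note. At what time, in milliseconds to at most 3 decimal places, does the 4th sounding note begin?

note 4 onset = 3b = 1935.484ms

1. 0.0ms @ 0 + 967.742ms (3/2)
2. 967.742ms @ 3/2 + 483.871ms (3/4)
3. 1451.613ms @ 9/4 + 483.871ms (3/4)
4. 1935.484ms @ 3 + 967.742ms (3/2)
5. 2903.226ms @ 9/2 + 967.742ms (3/2)
6. 3870.968ms @ 6 + 967.742ms (3/2)
7. 4838.71ms @ 15/2 + 1935.484ms (3)
8. 6774.194ms @ 21/2 + 483.871ms (3/4)
9. 7258.065ms @ 45/4 + 483.871ms (3/4)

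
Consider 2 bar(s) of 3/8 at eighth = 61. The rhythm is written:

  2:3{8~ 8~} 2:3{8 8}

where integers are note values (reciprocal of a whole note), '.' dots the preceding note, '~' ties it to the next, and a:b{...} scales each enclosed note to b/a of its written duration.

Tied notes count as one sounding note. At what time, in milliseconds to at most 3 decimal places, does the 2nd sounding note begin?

note 2 onset = 9/2b = 4426.23ms

1. 0.0ms @ 0 + 4426.23ms (9/2)
2. 4426.23ms @ 9/2 + 1475.41ms (3/2)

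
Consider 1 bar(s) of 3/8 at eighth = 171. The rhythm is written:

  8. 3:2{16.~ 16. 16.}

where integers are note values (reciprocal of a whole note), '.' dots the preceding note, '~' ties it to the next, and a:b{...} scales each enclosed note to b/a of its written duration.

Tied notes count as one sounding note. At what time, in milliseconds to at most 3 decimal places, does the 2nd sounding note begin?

note 2 onset = 3/2b = 526.316ms

1. 0.0ms @ 0 + 526.316ms (3/2)
2. 526.316ms @ 3/2 + 350.877ms (1)
3. 877.193ms @ 5/2 + 175.439ms (1/2)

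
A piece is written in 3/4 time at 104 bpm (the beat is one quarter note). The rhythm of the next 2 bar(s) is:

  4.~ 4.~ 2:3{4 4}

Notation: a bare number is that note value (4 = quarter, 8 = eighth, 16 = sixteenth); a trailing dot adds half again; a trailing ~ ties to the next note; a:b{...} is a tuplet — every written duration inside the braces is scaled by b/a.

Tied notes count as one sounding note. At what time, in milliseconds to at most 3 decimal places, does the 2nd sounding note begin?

note 2 onset = 9/2b = 2596.154ms

1. 0.0ms @ 0 + 2596.154ms (9/2)
2. 2596.154ms @ 9/2 + 865.385ms (3/2)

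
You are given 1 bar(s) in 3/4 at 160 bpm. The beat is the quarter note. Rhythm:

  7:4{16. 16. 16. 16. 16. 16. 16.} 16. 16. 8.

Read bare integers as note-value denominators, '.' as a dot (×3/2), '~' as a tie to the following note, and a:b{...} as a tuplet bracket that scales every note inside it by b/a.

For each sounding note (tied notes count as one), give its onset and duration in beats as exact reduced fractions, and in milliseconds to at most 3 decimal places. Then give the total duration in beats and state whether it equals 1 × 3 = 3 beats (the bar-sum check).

1) 0.0ms=0b +80.357ms=3/14b
2) 80.357ms=3/14b +80.357ms=3/14b
3) 160.714ms=3/7b +80.357ms=3/14b
4) 241.071ms=9/14b +80.357ms=3/14b
5) 321.429ms=6/7b +80.357ms=3/14b
6) 401.786ms=15/14b +80.357ms=3/14b
7) 482.143ms=9/7b +80.357ms=3/14b
8) 562.5ms=3/2b +140.625ms=3/8b
9) 703.125ms=15/8b +140.625ms=3/8b
10) 843.75ms=9/4b +281.25ms=3/4b
Σ=3b of 3 (160bpm 3/4) — PASS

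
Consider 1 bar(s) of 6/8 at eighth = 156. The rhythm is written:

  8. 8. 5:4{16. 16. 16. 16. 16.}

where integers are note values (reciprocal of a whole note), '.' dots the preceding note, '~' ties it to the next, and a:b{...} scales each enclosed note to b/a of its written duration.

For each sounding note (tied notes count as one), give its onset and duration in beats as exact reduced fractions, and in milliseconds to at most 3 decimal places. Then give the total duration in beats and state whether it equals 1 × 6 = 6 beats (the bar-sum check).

1) 0.0ms=0b +576.923ms=3/2b
2) 576.923ms=3/2b +576.923ms=3/2b
3) 1153.846ms=3b +230.769ms=3/5b
4) 1384.615ms=18/5b +230.769ms=3/5b
5) 1615.385ms=21/5b +230.769ms=3/5b
6) 1846.154ms=24/5b +230.769ms=3/5b
7) 2076.923ms=27/5b +230.769ms=3/5b
Σ=6b of 6 (156bpm 6/8) — PASS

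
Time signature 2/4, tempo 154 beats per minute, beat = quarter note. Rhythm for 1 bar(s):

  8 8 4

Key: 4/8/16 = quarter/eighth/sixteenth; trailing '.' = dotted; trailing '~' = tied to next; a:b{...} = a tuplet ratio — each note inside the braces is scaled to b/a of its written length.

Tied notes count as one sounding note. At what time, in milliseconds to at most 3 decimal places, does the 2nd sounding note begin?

note 2 onset = 1/2b = 194.805ms

1. 0.0ms @ 0 + 194.805ms (1/2)
2. 194.805ms @ 1/2 + 194.805ms (1/2)
3. 389.61ms @ 1 + 389.61ms (1)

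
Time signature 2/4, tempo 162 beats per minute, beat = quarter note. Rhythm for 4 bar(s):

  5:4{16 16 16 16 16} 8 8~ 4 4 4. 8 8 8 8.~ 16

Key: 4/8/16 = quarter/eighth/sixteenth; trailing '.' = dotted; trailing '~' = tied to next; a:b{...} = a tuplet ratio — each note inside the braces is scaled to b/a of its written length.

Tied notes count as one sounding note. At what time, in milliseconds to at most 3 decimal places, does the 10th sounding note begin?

1. 0.0ms @ 0 + 74.074ms (1/5)
2. 74.074ms @ 1/5 + 74.074ms (1/5)
3. 148.148ms @ 2/5 + 74.074ms (1/5)
4. 222.222ms @ 3/5 + 74.074ms (1/5)
5. 296.296ms @ 4/5 + 74.074ms (1/5)
6. 370.37ms @ 1 + 185.185ms (1/2)
7. 555.556ms @ 3/2 + 555.556ms (3/2)
8. 1111.111ms @ 3 + 370.37ms (1)
9. 1481.481ms @ 4 + 555.556ms (3/2)
10. 2037.037ms @ 11/2 + 185.185ms (1/2)
11. 2222.222ms @ 6 + 185.185ms (1/2)
12. 2407.407ms @ 13/2 + 185.185ms (1/2)
13. 2592.593ms @ 7 + 370.37ms (1)

note 10 onset = 11/2b = 2037.037ms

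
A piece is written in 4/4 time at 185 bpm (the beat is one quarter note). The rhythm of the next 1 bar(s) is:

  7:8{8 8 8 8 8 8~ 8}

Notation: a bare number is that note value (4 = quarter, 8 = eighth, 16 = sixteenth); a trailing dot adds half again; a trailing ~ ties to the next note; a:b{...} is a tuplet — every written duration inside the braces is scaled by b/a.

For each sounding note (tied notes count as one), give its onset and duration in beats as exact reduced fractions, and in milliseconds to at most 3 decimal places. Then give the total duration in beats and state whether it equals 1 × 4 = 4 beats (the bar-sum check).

1) 0.0ms=0b +185.328ms=4/7b
2) 185.328ms=4/7b +185.328ms=4/7b
3) 370.656ms=8/7b +185.328ms=4/7b
4) 555.985ms=12/7b +185.328ms=4/7b
5) 741.313ms=16/7b +185.328ms=4/7b
6) 926.641ms=20/7b +370.656ms=8/7b
Σ=4b of 4 (185bpm 4/4) — PASS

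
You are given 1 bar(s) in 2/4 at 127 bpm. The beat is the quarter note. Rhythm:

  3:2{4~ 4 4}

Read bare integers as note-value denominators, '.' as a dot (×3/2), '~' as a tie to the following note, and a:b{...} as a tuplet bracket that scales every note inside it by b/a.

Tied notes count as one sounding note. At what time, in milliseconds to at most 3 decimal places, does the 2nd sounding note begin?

note 2 onset = 4/3b = 629.921ms

1. 0.0ms @ 0 + 629.921ms (4/3)
2. 629.921ms @ 4/3 + 314.961ms (2/3)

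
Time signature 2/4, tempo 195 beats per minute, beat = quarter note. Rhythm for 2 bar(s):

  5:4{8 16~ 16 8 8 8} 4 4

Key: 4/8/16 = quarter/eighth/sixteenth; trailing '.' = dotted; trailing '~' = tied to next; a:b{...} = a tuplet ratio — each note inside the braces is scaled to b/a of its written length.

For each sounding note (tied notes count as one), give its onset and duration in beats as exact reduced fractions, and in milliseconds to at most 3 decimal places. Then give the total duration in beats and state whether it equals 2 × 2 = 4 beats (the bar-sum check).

1) 0.0ms=0b +123.077ms=2/5b
2) 123.077ms=2/5b +123.077ms=2/5b
3) 246.154ms=4/5b +123.077ms=2/5b
4) 369.231ms=6/5b +123.077ms=2/5b
5) 492.308ms=8/5b +123.077ms=2/5b
6) 615.385ms=2b +307.692ms=1b
7) 923.077ms=3b +307.692ms=1b
Σ=4b of 4 (195bpm 2/4) — PASS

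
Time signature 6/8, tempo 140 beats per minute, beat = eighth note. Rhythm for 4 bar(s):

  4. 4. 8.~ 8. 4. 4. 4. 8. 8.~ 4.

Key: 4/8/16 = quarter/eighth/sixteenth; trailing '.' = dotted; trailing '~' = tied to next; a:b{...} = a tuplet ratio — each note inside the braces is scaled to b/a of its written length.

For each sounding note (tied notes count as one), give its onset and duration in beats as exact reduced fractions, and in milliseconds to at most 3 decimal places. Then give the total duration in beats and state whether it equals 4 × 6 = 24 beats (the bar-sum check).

1) 0.0ms=0b +1285.714ms=3b
2) 1285.714ms=3b +1285.714ms=3b
3) 2571.429ms=6b +1285.714ms=3b
4) 3857.143ms=9b +1285.714ms=3b
5) 5142.857ms=12b +1285.714ms=3b
6) 6428.571ms=15b +1285.714ms=3b
7) 7714.286ms=18b +642.857ms=3/2b
8) 8357.143ms=39/2b +1928.571ms=9/2b
Σ=24b of 24 (140bpm 6/8) — PASS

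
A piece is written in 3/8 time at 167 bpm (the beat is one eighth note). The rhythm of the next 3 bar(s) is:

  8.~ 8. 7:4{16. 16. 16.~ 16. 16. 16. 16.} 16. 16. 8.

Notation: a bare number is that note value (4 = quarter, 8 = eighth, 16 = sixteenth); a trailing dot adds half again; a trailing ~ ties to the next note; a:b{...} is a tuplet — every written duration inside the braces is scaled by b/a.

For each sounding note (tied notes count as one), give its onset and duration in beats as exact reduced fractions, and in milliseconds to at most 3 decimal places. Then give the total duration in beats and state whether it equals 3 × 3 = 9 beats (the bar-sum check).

1) 0.0ms=0b +1077.844ms=3b
2) 1077.844ms=3b +153.978ms=3/7b
3) 1231.822ms=24/7b +153.978ms=3/7b
4) 1385.8ms=27/7b +307.956ms=6/7b
5) 1693.755ms=33/7b +153.978ms=3/7b
6) 1847.733ms=36/7b +153.978ms=3/7b
7) 2001.711ms=39/7b +153.978ms=3/7b
8) 2155.689ms=6b +269.461ms=3/4b
9) 2425.15ms=27/4b +269.461ms=3/4b
10) 2694.611ms=15/2b +538.922ms=3/2b
Σ=9b of 9 (167bpm 3/8) — PASS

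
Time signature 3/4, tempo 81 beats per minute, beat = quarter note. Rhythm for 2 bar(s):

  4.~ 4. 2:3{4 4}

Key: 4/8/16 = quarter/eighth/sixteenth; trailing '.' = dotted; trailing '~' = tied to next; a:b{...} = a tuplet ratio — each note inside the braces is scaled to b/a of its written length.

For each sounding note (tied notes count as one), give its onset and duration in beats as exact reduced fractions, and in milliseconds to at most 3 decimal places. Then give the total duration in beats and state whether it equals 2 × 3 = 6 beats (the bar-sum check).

1) 0.0ms=0b +2222.222ms=3b
2) 2222.222ms=3b +1111.111ms=3/2b
3) 3333.333ms=9/2b +1111.111ms=3/2b
Σ=6b of 6 (81bpm 3/4) — PASS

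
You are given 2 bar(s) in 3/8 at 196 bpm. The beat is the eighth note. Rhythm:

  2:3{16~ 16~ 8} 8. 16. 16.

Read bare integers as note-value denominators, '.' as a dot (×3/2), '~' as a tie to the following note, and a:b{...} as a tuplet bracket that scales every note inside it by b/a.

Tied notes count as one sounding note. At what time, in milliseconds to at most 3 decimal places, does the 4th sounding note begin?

note 4 onset = 21/4b = 1607.143ms

1. 0.0ms @ 0 + 918.367ms (3)
2. 918.367ms @ 3 + 459.184ms (3/2)
3. 1377.551ms @ 9/2 + 229.592ms (3/4)
4. 1607.143ms @ 21/4 + 229.592ms (3/4)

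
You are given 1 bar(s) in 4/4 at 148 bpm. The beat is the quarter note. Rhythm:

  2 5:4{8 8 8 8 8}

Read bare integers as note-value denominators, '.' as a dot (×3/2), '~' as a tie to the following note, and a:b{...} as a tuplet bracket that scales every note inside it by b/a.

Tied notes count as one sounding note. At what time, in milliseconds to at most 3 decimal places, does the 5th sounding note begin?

note 5 onset = 16/5b = 1297.297ms

1. 0.0ms @ 0 + 810.811ms (2)
2. 810.811ms @ 2 + 162.162ms (2/5)
3. 972.973ms @ 12/5 + 162.162ms (2/5)
4. 1135.135ms @ 14/5 + 162.162ms (2/5)
5. 1297.297ms @ 16/5 + 162.162ms (2/5)
6. 1459.459ms @ 18/5 + 162.162ms (2/5)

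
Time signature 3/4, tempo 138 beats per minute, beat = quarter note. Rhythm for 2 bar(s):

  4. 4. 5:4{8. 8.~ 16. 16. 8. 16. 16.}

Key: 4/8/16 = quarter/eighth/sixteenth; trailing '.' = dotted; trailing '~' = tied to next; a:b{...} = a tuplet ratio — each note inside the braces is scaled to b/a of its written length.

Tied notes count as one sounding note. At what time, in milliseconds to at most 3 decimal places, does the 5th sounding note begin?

note 5 onset = 9/2b = 1956.522ms

1. 0.0ms @ 0 + 652.174ms (3/2)
2. 652.174ms @ 3/2 + 652.174ms (3/2)
3. 1304.348ms @ 3 + 260.87ms (3/5)
4. 1565.217ms @ 18/5 + 391.304ms (9/10)
5. 1956.522ms @ 9/2 + 130.435ms (3/10)
6. 2086.957ms @ 24/5 + 260.87ms (3/5)
7. 2347.826ms @ 27/5 + 130.435ms (3/10)
8. 2478.261ms @ 57/10 + 130.435ms (3/10)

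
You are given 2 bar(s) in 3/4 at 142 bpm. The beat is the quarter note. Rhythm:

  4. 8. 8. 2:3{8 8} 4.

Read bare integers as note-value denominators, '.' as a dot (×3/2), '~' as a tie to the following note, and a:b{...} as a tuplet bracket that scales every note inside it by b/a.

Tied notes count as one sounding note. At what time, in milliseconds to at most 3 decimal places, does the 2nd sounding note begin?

note 2 onset = 3/2b = 633.803ms

1. 0.0ms @ 0 + 633.803ms (3/2)
2. 633.803ms @ 3/2 + 316.901ms (3/4)
3. 950.704ms @ 9/4 + 316.901ms (3/4)
4. 1267.606ms @ 3 + 316.901ms (3/4)
5. 1584.507ms @ 15/4 + 316.901ms (3/4)
6. 1901.408ms @ 9/2 + 633.803ms (3/2)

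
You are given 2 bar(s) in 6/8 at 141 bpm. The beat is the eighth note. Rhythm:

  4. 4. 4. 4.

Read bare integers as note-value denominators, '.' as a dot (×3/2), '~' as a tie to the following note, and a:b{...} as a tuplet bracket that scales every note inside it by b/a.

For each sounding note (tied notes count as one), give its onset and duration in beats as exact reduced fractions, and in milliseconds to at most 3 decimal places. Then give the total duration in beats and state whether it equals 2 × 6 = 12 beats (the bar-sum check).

1) 0.0ms=0b +1276.596ms=3b
2) 1276.596ms=3b +1276.596ms=3b
3) 2553.191ms=6b +1276.596ms=3b
4) 3829.787ms=9b +1276.596ms=3b
Σ=12b of 12 (141bpm 6/8) — PASS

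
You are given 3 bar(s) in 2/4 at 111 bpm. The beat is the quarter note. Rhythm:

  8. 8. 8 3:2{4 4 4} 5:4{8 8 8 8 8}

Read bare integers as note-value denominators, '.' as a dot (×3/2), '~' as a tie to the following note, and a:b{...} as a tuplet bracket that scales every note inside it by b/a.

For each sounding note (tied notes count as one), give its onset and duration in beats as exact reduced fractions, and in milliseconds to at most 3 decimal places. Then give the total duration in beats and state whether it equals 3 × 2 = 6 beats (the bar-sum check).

1) 0.0ms=0b +405.405ms=3/4b
2) 405.405ms=3/4b +405.405ms=3/4b
3) 810.811ms=3/2b +270.27ms=1/2b
4) 1081.081ms=2b +360.36ms=2/3b
5) 1441.441ms=8/3b +360.36ms=2/3b
6) 1801.802ms=10/3b +360.36ms=2/3b
7) 2162.162ms=4b +216.216ms=2/5b
8) 2378.378ms=22/5b +216.216ms=2/5b
9) 2594.595ms=24/5b +216.216ms=2/5b
10) 2810.811ms=26/5b +216.216ms=2/5b
11) 3027.027ms=28/5b +216.216ms=2/5b
Σ=6b of 6 (111bpm 2/4) — PASS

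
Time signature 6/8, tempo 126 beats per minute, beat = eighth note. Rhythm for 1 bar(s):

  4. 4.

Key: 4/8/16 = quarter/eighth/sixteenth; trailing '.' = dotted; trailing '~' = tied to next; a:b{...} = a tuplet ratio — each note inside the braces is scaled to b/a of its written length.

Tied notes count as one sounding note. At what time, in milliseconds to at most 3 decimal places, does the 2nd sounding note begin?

note 2 onset = 3b = 1428.571ms

1. 0.0ms @ 0 + 1428.571ms (3)
2. 1428.571ms @ 3 + 1428.571ms (3)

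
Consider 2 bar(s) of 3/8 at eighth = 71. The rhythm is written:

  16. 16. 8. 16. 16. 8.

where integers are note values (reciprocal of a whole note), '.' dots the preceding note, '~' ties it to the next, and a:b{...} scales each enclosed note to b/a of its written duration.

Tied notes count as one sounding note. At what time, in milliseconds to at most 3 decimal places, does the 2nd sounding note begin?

1. 0.0ms @ 0 + 633.803ms (3/4)
2. 633.803ms @ 3/4 + 633.803ms (3/4)
3. 1267.606ms @ 3/2 + 1267.606ms (3/2)
4. 2535.211ms @ 3 + 633.803ms (3/4)
5. 3169.014ms @ 15/4 + 633.803ms (3/4)
6. 3802.817ms @ 9/2 + 1267.606ms (3/2)

note 2 onset = 3/4b = 633.803ms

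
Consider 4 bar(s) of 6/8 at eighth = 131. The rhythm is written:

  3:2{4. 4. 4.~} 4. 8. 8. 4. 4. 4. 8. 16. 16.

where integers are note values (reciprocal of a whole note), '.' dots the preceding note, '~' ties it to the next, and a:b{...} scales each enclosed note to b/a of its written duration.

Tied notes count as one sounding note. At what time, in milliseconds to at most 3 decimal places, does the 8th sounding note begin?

1. 0.0ms @ 0 + 916.031ms (2)
2. 916.031ms @ 2 + 916.031ms (2)
3. 1832.061ms @ 4 + 2290.076ms (5)
4. 4122.137ms @ 9 + 687.023ms (3/2)
5. 4809.16ms @ 21/2 + 687.023ms (3/2)
6. 5496.183ms @ 12 + 1374.046ms (3)
7. 6870.229ms @ 15 + 1374.046ms (3)
8. 8244.275ms @ 18 + 1374.046ms (3)
9. 9618.321ms @ 21 + 687.023ms (3/2)
10. 10305.344ms @ 45/2 + 343.511ms (3/4)
11. 10648.855ms @ 93/4 + 343.511ms (3/4)

note 8 onset = 18b = 8244.275ms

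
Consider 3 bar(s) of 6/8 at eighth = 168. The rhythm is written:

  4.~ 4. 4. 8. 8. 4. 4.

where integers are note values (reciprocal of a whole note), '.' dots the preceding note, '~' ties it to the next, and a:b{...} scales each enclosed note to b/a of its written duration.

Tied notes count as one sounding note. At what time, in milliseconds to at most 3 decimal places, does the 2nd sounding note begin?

1. 0.0ms @ 0 + 2142.857ms (6)
2. 2142.857ms @ 6 + 1071.429ms (3)
3. 3214.286ms @ 9 + 535.714ms (3/2)
4. 3750.0ms @ 21/2 + 535.714ms (3/2)
5. 4285.714ms @ 12 + 1071.429ms (3)
6. 5357.143ms @ 15 + 1071.429ms (3)

note 2 onset = 6b = 2142.857ms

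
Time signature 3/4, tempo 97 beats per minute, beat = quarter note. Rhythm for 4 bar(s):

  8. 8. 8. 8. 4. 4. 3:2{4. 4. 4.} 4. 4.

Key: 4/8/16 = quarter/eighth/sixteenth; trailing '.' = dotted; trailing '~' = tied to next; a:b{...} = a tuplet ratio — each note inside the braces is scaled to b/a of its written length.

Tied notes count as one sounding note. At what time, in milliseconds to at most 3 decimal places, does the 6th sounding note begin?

1. 0.0ms @ 0 + 463.918ms (3/4)
2. 463.918ms @ 3/4 + 463.918ms (3/4)
3. 927.835ms @ 3/2 + 463.918ms (3/4)
4. 1391.753ms @ 9/4 + 463.918ms (3/4)
5. 1855.67ms @ 3 + 927.835ms (3/2)
6. 2783.505ms @ 9/2 + 927.835ms (3/2)
7. 3711.34ms @ 6 + 618.557ms (1)
8. 4329.897ms @ 7 + 618.557ms (1)
9. 4948.454ms @ 8 + 618.557ms (1)
10. 5567.01ms @ 9 + 927.835ms (3/2)
11. 6494.845ms @ 21/2 + 927.835ms (3/2)

note 6 onset = 9/2b = 2783.505ms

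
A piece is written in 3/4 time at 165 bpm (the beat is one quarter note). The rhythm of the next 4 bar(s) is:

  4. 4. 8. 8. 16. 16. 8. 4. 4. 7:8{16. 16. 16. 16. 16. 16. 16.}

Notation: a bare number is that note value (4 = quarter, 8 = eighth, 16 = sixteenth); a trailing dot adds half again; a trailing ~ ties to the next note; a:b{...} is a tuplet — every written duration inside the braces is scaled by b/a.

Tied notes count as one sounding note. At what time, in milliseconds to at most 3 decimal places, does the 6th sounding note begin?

note 6 onset = 39/8b = 1772.727ms

1. 0.0ms @ 0 + 545.455ms (3/2)
2. 545.455ms @ 3/2 + 545.455ms (3/2)
3. 1090.909ms @ 3 + 272.727ms (3/4)
4. 1363.636ms @ 15/4 + 272.727ms (3/4)
5. 1636.364ms @ 9/2 + 136.364ms (3/8)
6. 1772.727ms @ 39/8 + 136.364ms (3/8)
7. 1909.091ms @ 21/4 + 272.727ms (3/4)
8. 2181.818ms @ 6 + 545.455ms (3/2)
9. 2727.273ms @ 15/2 + 545.455ms (3/2)
10. 3272.727ms @ 9 + 155.844ms (3/7)
11. 3428.571ms @ 66/7 + 155.844ms (3/7)
12. 3584.416ms @ 69/7 + 155.844ms (3/7)
13. 3740.26ms @ 72/7 + 155.844ms (3/7)
14. 3896.104ms @ 75/7 + 155.844ms (3/7)
15. 4051.948ms @ 78/7 + 155.844ms (3/7)
16. 4207.792ms @ 81/7 + 155.844ms (3/7)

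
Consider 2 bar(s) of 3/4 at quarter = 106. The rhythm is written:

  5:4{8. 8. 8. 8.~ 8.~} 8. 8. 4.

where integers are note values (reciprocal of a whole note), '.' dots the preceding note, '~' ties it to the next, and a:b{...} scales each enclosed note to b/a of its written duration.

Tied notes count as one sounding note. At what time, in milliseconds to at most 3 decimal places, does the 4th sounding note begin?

note 4 onset = 9/5b = 1018.868ms

1. 0.0ms @ 0 + 339.623ms (3/5)
2. 339.623ms @ 3/5 + 339.623ms (3/5)
3. 679.245ms @ 6/5 + 339.623ms (3/5)
4. 1018.868ms @ 9/5 + 1103.774ms (39/20)
5. 2122.642ms @ 15/4 + 424.528ms (3/4)
6. 2547.17ms @ 9/2 + 849.057ms (3/2)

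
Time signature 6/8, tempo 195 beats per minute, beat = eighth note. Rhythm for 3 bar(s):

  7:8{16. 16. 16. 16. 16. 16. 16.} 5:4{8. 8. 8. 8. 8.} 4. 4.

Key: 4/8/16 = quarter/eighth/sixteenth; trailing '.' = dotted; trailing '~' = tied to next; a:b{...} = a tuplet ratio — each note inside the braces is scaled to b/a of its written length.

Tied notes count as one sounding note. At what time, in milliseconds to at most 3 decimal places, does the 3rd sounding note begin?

note 3 onset = 12/7b = 527.473ms

1. 0.0ms @ 0 + 263.736ms (6/7)
2. 263.736ms @ 6/7 + 263.736ms (6/7)
3. 527.473ms @ 12/7 + 263.736ms (6/7)
4. 791.209ms @ 18/7 + 263.736ms (6/7)
5. 1054.945ms @ 24/7 + 263.736ms (6/7)
6. 1318.681ms @ 30/7 + 263.736ms (6/7)
7. 1582.418ms @ 36/7 + 263.736ms (6/7)
8. 1846.154ms @ 6 + 369.231ms (6/5)
9. 2215.385ms @ 36/5 + 369.231ms (6/5)
10. 2584.615ms @ 42/5 + 369.231ms (6/5)
11. 2953.846ms @ 48/5 + 369.231ms (6/5)
12. 3323.077ms @ 54/5 + 369.231ms (6/5)
13. 3692.308ms @ 12 + 923.077ms (3)
14. 4615.385ms @ 15 + 923.077ms (3)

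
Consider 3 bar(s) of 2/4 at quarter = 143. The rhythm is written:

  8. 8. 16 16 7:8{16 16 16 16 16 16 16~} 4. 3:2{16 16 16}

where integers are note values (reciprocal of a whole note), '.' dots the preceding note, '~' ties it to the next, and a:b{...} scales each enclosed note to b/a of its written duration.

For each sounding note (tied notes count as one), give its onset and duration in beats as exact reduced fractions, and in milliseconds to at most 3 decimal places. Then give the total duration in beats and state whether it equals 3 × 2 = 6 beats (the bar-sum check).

1) 0.0ms=0b +314.685ms=3/4b
2) 314.685ms=3/4b +314.685ms=3/4b
3) 629.371ms=3/2b +104.895ms=1/4b
4) 734.266ms=7/4b +104.895ms=1/4b
5) 839.161ms=2b +119.88ms=2/7b
6) 959.041ms=16/7b +119.88ms=2/7b
7) 1078.921ms=18/7b +119.88ms=2/7b
8) 1198.801ms=20/7b +119.88ms=2/7b
9) 1318.681ms=22/7b +119.88ms=2/7b
10) 1438.561ms=24/7b +119.88ms=2/7b
11) 1558.442ms=26/7b +749.251ms=25/14b
12) 2307.692ms=11/2b +69.93ms=1/6b
13) 2377.622ms=17/3b +69.93ms=1/6b
14) 2447.552ms=35/6b +69.93ms=1/6b
Σ=6b of 6 (143bpm 2/4) — PASS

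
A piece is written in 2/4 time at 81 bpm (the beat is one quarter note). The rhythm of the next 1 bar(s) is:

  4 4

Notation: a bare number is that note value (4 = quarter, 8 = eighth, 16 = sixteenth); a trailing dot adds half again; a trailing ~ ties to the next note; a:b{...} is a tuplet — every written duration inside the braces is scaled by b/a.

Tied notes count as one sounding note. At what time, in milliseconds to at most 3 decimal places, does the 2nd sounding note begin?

note 2 onset = 1b = 740.741ms

1. 0.0ms @ 0 + 740.741ms (1)
2. 740.741ms @ 1 + 740.741ms (1)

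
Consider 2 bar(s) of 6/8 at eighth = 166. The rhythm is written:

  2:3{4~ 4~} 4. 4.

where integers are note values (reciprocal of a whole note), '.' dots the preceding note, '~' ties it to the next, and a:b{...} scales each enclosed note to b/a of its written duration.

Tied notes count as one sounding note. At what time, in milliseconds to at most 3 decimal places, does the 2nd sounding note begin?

1. 0.0ms @ 0 + 3253.012ms (9)
2. 3253.012ms @ 9 + 1084.337ms (3)

note 2 onset = 9b = 3253.012ms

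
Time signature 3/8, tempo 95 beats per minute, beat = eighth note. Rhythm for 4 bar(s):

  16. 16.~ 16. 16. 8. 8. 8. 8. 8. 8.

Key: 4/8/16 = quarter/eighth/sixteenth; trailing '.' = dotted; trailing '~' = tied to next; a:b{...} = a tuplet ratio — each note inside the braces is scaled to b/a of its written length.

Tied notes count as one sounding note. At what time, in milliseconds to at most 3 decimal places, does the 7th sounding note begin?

note 7 onset = 15/2b = 4736.842ms

1. 0.0ms @ 0 + 473.684ms (3/4)
2. 473.684ms @ 3/4 + 947.368ms (3/2)
3. 1421.053ms @ 9/4 + 473.684ms (3/4)
4. 1894.737ms @ 3 + 947.368ms (3/2)
5. 2842.105ms @ 9/2 + 947.368ms (3/2)
6. 3789.474ms @ 6 + 947.368ms (3/2)
7. 4736.842ms @ 15/2 + 947.368ms (3/2)
8. 5684.211ms @ 9 + 947.368ms (3/2)
9. 6631.579ms @ 21/2 + 947.368ms (3/2)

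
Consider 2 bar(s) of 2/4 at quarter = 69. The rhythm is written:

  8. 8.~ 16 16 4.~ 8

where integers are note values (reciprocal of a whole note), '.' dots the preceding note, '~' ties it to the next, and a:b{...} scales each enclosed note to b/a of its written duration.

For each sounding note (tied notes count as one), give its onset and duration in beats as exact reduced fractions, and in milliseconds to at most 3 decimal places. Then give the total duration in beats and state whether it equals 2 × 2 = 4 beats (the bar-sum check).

1) 0.0ms=0b +652.174ms=3/4b
2) 652.174ms=3/4b +869.565ms=1b
3) 1521.739ms=7/4b +217.391ms=1/4b
4) 1739.13ms=2b +1739.13ms=2b
Σ=4b of 4 (69bpm 2/4) — PASS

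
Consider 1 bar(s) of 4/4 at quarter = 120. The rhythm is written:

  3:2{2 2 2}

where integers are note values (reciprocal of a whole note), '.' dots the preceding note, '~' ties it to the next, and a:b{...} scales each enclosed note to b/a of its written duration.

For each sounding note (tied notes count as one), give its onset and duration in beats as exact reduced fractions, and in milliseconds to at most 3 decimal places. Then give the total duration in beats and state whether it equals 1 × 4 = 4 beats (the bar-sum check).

1) 0.0ms=0b +666.667ms=4/3b
2) 666.667ms=4/3b +666.667ms=4/3b
3) 1333.333ms=8/3b +666.667ms=4/3b
Σ=4b of 4 (120bpm 4/4) — PASS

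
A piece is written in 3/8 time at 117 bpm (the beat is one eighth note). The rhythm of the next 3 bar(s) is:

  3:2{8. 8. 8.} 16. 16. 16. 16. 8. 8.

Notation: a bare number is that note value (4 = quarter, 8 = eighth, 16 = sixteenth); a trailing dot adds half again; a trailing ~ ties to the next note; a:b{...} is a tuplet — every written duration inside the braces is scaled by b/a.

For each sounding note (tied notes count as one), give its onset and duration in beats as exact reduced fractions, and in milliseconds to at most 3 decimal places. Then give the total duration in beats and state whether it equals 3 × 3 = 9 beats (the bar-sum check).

1) 0.0ms=0b +512.821ms=1b
2) 512.821ms=1b +512.821ms=1b
3) 1025.641ms=2b +512.821ms=1b
4) 1538.462ms=3b +384.615ms=3/4b
5) 1923.077ms=15/4b +384.615ms=3/4b
6) 2307.692ms=9/2b +384.615ms=3/4b
7) 2692.308ms=21/4b +384.615ms=3/4b
8) 3076.923ms=6b +769.231ms=3/2b
9) 3846.154ms=15/2b +769.231ms=3/2b
Σ=9b of 9 (117bpm 3/8) — PASS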